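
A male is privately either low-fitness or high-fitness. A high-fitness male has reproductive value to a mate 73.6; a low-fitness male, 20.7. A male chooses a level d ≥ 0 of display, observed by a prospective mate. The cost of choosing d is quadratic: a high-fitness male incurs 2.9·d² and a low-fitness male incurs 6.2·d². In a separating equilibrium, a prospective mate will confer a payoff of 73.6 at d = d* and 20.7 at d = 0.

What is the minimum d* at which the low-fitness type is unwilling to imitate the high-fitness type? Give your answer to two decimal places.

The low-fitness type at d = 0 receives 20.7; imitating at d* yields 73.6 − 6.2·d*².
Indifference: 20.7 = 73.6 − 6.2·d*², so d*² = (73.6 − 20.7) / 6.2 ≈ 8.5323.
d* = √8.5323 ≈ 2.92.

2.92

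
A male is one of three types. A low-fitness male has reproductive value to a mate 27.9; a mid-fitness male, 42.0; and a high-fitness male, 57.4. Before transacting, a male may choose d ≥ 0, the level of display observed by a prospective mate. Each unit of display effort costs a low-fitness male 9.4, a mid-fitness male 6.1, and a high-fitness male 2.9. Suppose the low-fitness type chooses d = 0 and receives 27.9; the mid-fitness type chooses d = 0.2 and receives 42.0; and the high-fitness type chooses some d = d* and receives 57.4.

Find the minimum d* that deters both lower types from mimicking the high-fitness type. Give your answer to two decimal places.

Low-fitness type (on-path payoff 27.9) won't mimic when 27.9 ≥ 57.4 − 9.4·d*, i.e. d* ≥ 3.14.
Mid-fitness type (on-path payoff 42.0 − 6.1×0.2 = 40.78) won't mimic when 40.78 ≥ 57.4 − 6.1·d*, i.e. d* ≥ 2.72.
Both must hold, so d* = max(3.14, 2.72) = 3.14. The low-fitness type's constraint binds.

3.14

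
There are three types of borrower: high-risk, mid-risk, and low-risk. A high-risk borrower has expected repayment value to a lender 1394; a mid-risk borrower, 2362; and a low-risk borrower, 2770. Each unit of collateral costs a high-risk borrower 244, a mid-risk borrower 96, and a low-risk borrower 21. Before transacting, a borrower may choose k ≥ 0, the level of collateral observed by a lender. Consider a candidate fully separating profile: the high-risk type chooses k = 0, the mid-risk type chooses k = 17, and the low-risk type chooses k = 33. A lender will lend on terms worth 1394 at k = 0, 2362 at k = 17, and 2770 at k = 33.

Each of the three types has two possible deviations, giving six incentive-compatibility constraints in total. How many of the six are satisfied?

5

Low-risk (own payoff 2770 − 21×33 = 2077): to k=0 gives 1394 → no gain ✓; to k=17 gives 2362 − 21×17 = 2005 → no gain ✓.
High-risk (own payoff 1394): to k=17 gives 2362 − 244×17 = -1786 → no gain ✓; to k=33 gives 2770 − 244×33 = -5282 → no gain ✓.
Mid-risk (own payoff 2362 − 96×17 = 730): to k=0 gives 1394 → profitable ✗; to k=33 gives 2770 − 96×33 = -398 → no gain ✓.
5 of the 6 constraints hold; not an equilibrium.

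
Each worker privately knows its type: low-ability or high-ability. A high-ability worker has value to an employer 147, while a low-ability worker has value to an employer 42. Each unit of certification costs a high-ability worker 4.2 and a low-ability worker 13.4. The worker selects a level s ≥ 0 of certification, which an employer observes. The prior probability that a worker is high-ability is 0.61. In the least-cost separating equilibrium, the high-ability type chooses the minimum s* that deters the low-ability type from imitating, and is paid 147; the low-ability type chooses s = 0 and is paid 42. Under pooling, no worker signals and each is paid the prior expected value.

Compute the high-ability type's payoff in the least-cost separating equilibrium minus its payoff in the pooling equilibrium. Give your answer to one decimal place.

Least-cost separating signal: s* solves 42 = 147 − 13.4·s*, so s* = (147 − 42)/13.4 ≈ 7.8358.
High-ability type's separating payoff: 147 − 4.2 × s* = 147 − 4.2 × (147 − 42)/13.4 = 147 − 441/13.4 ≈ 114.090.
Pooling payoff: 0.61 × 147 + 0.39 × 42 = 106.05.
Difference: 114.090 − 106.05 = 8.04, i.e. 8.0 to one decimal place.
The high-ability type prefers to separate.

8.0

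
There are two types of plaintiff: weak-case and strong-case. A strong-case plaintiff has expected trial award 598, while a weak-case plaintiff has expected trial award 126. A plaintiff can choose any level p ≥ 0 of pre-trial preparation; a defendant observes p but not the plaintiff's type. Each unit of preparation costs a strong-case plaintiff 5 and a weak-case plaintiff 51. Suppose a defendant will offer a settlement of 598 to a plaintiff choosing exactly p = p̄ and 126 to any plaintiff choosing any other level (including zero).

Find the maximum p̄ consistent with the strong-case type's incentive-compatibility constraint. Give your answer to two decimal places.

Choosing p̄ yields the strong-case type 598 − 5·p̄; choosing zero yields 126.
The strong-case type is indifferent at 598 − 5·p̄ = 126, i.e. p̄ = (598 − 126) / 5 = 94.40.
For any p̄ above 94.40 the strong-case type would rather pool at zero, so separation collapses.

94.40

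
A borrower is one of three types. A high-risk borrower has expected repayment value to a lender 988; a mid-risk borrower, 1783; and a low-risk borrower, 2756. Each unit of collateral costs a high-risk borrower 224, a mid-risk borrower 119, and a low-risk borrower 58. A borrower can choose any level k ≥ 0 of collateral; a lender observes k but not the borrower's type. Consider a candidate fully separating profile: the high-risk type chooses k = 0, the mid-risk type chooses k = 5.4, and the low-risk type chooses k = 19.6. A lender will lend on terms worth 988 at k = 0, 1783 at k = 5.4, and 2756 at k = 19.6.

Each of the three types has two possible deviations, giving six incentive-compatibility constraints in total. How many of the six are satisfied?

Mid-risk (own payoff 1783 − 119×5.4 = 1140.4): to k=0 gives 988 → no gain ✓; to k=19.6 gives 2756 − 119×19.6 = 423.6 → no gain ✓.
Low-risk (own payoff 2756 − 58×19.6 = 1619.2): to k=0 gives 988 → no gain ✓; to k=5.4 gives 1783 − 58×5.4 = 1469.8 → no gain ✓.
High-risk (own payoff 988): to k=5.4 gives 1783 − 224×5.4 = 573.4 → no gain ✓; to k=19.6 gives 2756 − 224×19.6 = -1634.4 → no gain ✓.
6 of the 6 constraints hold; this profile is a separating equilibrium.

6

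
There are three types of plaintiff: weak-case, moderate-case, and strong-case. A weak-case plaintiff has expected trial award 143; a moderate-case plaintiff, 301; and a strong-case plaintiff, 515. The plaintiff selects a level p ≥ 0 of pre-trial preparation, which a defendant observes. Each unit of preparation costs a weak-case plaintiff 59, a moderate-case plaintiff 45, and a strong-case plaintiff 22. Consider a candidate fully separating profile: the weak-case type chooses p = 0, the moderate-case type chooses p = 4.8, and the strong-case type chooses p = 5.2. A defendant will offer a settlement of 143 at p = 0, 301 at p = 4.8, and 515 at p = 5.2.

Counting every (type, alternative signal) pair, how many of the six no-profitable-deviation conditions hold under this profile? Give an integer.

3

Moderate-case (own payoff 301 − 45×4.8 = 85): to p=0 gives 143 → profitable ✗; to p=5.2 gives 515 − 45×5.2 = 281 → profitable ✗.
Strong-case (own payoff 515 − 22×5.2 = 400.6): to p=0 gives 143 → no gain ✓; to p=4.8 gives 301 − 22×4.8 = 195.4 → no gain ✓.
Weak-case (own payoff 143): to p=4.8 gives 301 − 59×4.8 = 17.8 → no gain ✓; to p=5.2 gives 515 − 59×5.2 = 208.2 → profitable ✗.
3 of the 6 constraints hold; not an equilibrium.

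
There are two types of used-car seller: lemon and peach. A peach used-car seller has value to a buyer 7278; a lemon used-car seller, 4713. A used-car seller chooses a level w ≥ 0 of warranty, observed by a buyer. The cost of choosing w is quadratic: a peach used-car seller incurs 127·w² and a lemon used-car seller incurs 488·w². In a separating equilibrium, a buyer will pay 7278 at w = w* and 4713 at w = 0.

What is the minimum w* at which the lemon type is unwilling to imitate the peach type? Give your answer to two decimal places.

2.29

The lemon type at w = 0 receives 4713; imitating at w* yields 7278 − 488·w*².
Indifference: 4713 = 7278 − 488·w*², so w*² = (7278 − 4713) / 488 ≈ 5.2561.
w* = √5.2561 ≈ 2.29.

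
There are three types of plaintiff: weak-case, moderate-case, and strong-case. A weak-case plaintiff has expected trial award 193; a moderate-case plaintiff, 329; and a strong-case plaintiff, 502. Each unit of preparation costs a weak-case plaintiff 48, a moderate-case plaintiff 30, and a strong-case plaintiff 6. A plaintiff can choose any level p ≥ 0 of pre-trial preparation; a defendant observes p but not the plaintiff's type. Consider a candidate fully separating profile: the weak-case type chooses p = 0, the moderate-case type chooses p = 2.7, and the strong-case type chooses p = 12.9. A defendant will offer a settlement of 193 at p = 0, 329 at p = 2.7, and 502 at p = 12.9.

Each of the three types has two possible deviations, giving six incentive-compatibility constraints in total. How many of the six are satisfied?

5

Strong-case (own payoff 502 − 6×12.9 = 424.6): to p=0 gives 193 → no gain ✓; to p=2.7 gives 329 − 6×2.7 = 312.8 → no gain ✓.
Moderate-case (own payoff 329 − 30×2.7 = 248): to p=0 gives 193 → no gain ✓; to p=12.9 gives 502 − 30×12.9 = 115 → no gain ✓.
Weak-case (own payoff 193): to p=2.7 gives 329 − 48×2.7 = 199.4 → profitable ✗; to p=12.9 gives 502 − 48×12.9 = -117.2 → no gain ✓.
5 of the 6 constraints hold; not an equilibrium.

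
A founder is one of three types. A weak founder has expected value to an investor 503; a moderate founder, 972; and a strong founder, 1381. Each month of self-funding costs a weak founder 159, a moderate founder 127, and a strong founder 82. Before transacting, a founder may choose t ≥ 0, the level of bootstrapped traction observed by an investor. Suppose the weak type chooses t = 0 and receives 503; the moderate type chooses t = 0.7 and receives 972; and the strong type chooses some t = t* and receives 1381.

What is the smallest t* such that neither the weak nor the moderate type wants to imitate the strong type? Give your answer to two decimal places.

5.52

Weak type (on-path payoff 503) won't mimic when 503 ≥ 1381 − 159·t*, i.e. t* ≥ 5.52.
Moderate type (on-path payoff 972 − 127×0.7 = 883.1) won't mimic when 883.1 ≥ 1381 − 127·t*, i.e. t* ≥ 3.92.
Both must hold, so t* = max(5.52, 3.92) = 5.52. The weak type's constraint binds.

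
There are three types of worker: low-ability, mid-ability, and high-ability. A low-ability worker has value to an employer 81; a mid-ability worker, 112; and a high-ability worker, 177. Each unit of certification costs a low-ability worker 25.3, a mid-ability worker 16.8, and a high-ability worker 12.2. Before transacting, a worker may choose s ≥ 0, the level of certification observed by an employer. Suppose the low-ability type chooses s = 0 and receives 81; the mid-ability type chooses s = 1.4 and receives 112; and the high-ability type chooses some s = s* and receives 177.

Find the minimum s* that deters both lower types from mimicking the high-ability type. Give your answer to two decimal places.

Low-ability type (on-path payoff 81) won't mimic when 81 ≥ 177 − 25.3·s*, i.e. s* ≥ 3.79.
Mid-ability type (on-path payoff 112 − 16.8×1.4 = 88.48) won't mimic when 88.48 ≥ 177 − 16.8·s*, i.e. s* ≥ 5.27.
Both must hold, so s* = max(3.79, 5.27) = 5.27. The mid-ability type's constraint binds.

5.27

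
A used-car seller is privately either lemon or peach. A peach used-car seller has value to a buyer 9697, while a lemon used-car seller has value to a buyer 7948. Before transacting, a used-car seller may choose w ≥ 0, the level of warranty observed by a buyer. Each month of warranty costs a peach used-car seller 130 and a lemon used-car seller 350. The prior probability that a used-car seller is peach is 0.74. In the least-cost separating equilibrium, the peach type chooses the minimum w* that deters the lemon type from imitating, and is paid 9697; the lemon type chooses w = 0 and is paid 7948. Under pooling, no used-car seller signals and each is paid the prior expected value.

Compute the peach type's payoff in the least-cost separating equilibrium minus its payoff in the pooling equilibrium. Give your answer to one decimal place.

-194.9

Least-cost separating signal: w* solves 7948 = 9697 − 350·w*, so w* = (9697 − 7948)/350 ≈ 4.9971.
Peach type's separating payoff: 9697 − 130 × w* = 9697 − 130 × (9697 − 7948)/350 = 9697 − 227370/350 ≈ 9047.371.
Pooling payoff: 0.74 × 9697 + 0.26 × 7948 = 9242.26.
Difference: 9047.371 − 9242.26 = -194.889, i.e. -194.9 to one decimal place.
The peach type would prefer the pooling outcome.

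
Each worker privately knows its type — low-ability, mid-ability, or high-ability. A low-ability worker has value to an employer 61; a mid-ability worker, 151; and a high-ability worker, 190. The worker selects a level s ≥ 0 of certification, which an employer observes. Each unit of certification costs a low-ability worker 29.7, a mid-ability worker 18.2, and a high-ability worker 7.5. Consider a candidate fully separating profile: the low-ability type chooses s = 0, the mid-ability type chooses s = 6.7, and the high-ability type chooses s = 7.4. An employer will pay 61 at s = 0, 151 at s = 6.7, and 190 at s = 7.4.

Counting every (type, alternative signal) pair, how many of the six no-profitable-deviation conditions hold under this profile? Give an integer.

Mid-ability (own payoff 151 − 18.2×6.7 = 29.06): to s=0 gives 61 → profitable ✗; to s=7.4 gives 190 − 18.2×7.4 = 55.32 → profitable ✗.
Low-ability (own payoff 61): to s=6.7 gives 151 − 29.7×6.7 = -47.99 → no gain ✓; to s=7.4 gives 190 − 29.7×7.4 = -29.78 → no gain ✓.
High-ability (own payoff 190 − 7.5×7.4 = 134.5): to s=0 gives 61 → no gain ✓; to s=6.7 gives 151 − 7.5×6.7 = 100.75 → no gain ✓.
4 of the 6 constraints hold; not an equilibrium.

4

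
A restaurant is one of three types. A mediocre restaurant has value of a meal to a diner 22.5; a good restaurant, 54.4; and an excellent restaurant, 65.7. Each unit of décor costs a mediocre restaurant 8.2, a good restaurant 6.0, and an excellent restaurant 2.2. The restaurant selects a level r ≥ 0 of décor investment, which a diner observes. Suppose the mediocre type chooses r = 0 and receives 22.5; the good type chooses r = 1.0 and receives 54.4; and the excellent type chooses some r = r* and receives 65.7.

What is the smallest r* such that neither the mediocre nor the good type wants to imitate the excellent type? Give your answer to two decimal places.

Mediocre type (on-path payoff 22.5) won't mimic when 22.5 ≥ 65.7 − 8.2·r*, i.e. r* ≥ 5.27.
Good type (on-path payoff 54.4 − 6.0×1.0 = 48.4) won't mimic when 48.4 ≥ 65.7 − 6.0·r*, i.e. r* ≥ 2.88.
Both must hold, so r* = max(5.27, 2.88) = 5.27. The mediocre type's constraint binds.

5.27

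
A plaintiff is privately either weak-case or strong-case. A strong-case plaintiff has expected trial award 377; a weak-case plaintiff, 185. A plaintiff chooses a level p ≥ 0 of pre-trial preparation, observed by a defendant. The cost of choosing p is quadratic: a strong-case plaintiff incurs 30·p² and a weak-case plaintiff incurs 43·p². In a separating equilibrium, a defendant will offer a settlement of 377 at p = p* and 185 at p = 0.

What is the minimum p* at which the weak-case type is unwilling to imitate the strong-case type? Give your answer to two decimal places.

The weak-case type at p = 0 receives 185; imitating at p* yields 377 − 43·p*².
Indifference: 185 = 377 − 43·p*², so p*² = (377 − 185) / 43 ≈ 4.4651.
p* = √4.4651 ≈ 2.11.

2.11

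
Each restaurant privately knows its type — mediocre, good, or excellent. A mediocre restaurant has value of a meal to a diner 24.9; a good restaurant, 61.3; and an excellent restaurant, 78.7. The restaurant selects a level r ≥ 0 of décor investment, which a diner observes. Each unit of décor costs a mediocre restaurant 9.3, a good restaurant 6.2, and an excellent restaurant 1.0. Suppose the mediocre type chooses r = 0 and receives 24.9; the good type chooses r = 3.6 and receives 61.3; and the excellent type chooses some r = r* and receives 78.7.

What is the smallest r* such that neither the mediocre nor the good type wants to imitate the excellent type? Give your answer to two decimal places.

6.41

Mediocre type (on-path payoff 24.9) won't mimic when 24.9 ≥ 78.7 − 9.3·r*, i.e. r* ≥ 5.78.
Good type (on-path payoff 61.3 − 6.2×3.6 = 38.98) won't mimic when 38.98 ≥ 78.7 − 6.2·r*, i.e. r* ≥ 6.41.
Both must hold, so r* = max(5.78, 6.41) = 6.41. The good type's constraint binds.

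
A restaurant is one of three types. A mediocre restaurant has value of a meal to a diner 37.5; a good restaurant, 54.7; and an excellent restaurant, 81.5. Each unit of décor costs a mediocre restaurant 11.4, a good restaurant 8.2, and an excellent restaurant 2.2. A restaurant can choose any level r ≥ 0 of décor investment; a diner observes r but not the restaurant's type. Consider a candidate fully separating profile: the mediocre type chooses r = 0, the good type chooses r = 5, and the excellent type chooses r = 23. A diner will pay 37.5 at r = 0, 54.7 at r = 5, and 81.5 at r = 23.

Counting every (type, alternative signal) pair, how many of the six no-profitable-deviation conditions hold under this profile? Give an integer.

3

Mediocre (own payoff 37.5): to r=5 gives 54.7 − 11.4×5 = -2.3 → no gain ✓; to r=23 gives 81.5 − 11.4×23 = -180.7 → no gain ✓.
Excellent (own payoff 81.5 − 2.2×23 = 30.9): to r=0 gives 37.5 → profitable ✗; to r=5 gives 54.7 − 2.2×5 = 43.7 → profitable ✗.
Good (own payoff 54.7 − 8.2×5 = 13.7): to r=0 gives 37.5 → profitable ✗; to r=23 gives 81.5 − 8.2×23 = -107.1 → no gain ✓.
3 of the 6 constraints hold; not an equilibrium.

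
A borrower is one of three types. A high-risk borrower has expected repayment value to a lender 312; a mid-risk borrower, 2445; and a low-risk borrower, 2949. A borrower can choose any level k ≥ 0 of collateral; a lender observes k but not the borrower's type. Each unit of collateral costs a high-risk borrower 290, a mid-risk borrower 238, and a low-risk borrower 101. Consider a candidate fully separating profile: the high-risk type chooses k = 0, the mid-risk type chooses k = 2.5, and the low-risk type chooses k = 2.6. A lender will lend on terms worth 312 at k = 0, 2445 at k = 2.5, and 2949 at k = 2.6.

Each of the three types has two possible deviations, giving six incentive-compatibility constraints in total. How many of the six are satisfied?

Low-risk (own payoff 2949 − 101×2.6 = 2686.4): to k=0 gives 312 → no gain ✓; to k=2.5 gives 2445 − 101×2.5 = 2192.5 → no gain ✓.
High-risk (own payoff 312): to k=2.5 gives 2445 − 290×2.5 = 1720 → profitable ✗; to k=2.6 gives 2949 − 290×2.6 = 2195 → profitable ✗.
Mid-risk (own payoff 2445 − 238×2.5 = 1850): to k=0 gives 312 → no gain ✓; to k=2.6 gives 2949 − 238×2.6 = 2330.2 → profitable ✗.
3 of the 6 constraints hold; not an equilibrium.

3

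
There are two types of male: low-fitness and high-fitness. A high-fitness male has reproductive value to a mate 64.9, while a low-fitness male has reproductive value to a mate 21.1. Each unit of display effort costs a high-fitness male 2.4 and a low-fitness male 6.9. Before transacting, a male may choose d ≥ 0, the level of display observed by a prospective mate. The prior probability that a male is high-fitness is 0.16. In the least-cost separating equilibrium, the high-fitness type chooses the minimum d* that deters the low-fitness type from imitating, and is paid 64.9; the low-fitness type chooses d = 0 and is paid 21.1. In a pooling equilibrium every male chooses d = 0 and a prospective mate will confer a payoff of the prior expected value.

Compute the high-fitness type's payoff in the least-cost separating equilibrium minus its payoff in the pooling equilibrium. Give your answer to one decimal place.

Least-cost separating signal: d* solves 21.1 = 64.9 − 6.9·d*, so d* = (64.9 − 21.1)/6.9 ≈ 6.3478.
High-fitness type's separating payoff: 64.9 − 2.4 × d* = 64.9 − 2.4 × (64.9 − 21.1)/6.9 = 64.9 − 105.12/6.9 ≈ 49.665.
Pooling payoff: 0.16 × 64.9 + 0.84 × 21.1 = 28.108.
Difference: 49.665 − 28.108 = 21.557, i.e. 21.6 to one decimal place.
The high-fitness type prefers to separate.

21.6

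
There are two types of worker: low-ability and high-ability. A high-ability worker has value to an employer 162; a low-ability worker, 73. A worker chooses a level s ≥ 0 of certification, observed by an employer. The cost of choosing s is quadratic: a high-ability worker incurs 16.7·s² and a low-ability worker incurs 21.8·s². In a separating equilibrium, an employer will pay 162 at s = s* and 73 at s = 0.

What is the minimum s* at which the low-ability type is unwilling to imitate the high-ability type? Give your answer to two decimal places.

The low-ability type at s = 0 receives 73; imitating at s* yields 162 − 21.8·s*².
Indifference: 73 = 162 − 21.8·s*², so s*² = (162 − 73) / 21.8 ≈ 4.0826.
s* = √4.0826 ≈ 2.02.

2.02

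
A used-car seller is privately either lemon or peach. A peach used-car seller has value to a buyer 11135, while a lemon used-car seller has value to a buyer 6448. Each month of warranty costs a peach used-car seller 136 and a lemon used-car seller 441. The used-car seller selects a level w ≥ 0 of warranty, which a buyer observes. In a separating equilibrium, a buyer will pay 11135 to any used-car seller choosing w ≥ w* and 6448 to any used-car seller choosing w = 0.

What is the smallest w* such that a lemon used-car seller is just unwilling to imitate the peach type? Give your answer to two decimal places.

10.63

A lemon used-car seller choosing w = 0 receives 6448.
Imitating at w* instead would pay 11135 at cost 441·w*, netting 11135 − 441·w*.
Indifference: 6448 = 11135 − 441·w*, so w* = (11135 − 6448) / 441 ≈ 10.63.
At w* the lemon type's incentive constraint just binds; the peach type strictly prefers w* since its per-unit cost is lower.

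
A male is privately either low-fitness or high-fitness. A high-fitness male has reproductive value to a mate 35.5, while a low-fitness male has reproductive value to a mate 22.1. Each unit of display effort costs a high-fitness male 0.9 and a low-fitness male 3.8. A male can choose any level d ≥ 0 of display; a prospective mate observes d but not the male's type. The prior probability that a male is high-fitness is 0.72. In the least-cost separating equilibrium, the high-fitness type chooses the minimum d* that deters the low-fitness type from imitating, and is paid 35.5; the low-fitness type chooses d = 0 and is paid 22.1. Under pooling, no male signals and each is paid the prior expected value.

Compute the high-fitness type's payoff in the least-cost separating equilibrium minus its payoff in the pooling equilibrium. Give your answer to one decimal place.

0.6

Least-cost separating signal: d* solves 22.1 = 35.5 − 3.8·d*, so d* = (35.5 − 22.1)/3.8 ≈ 3.5263.
High-fitness type's separating payoff: 35.5 − 0.9 × d* = 35.5 − 0.9 × (35.5 − 22.1)/3.8 = 35.5 − 12.06/3.8 ≈ 32.326.
Pooling payoff: 0.72 × 35.5 + 0.28 × 22.1 = 31.748.
Difference: 32.326 − 31.748 = 0.578, i.e. 0.6 to one decimal place.
The high-fitness type prefers to separate.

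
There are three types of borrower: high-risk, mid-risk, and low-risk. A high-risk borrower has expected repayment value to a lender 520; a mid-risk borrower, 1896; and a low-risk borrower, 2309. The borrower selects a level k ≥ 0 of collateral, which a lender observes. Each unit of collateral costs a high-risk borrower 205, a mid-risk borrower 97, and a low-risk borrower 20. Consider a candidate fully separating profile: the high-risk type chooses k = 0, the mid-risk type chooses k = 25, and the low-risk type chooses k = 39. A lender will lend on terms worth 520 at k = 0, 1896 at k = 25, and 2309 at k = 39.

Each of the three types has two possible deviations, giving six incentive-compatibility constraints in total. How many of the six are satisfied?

Mid-risk (own payoff 1896 − 97×25 = -529): to k=0 gives 520 → profitable ✗; to k=39 gives 2309 − 97×39 = -1474 → no gain ✓.
High-risk (own payoff 520): to k=25 gives 1896 − 205×25 = -3229 → no gain ✓; to k=39 gives 2309 − 205×39 = -5686 → no gain ✓.
Low-risk (own payoff 2309 − 20×39 = 1529): to k=0 gives 520 → no gain ✓; to k=25 gives 1896 − 20×25 = 1396 → no gain ✓.
5 of the 6 constraints hold; not an equilibrium.

5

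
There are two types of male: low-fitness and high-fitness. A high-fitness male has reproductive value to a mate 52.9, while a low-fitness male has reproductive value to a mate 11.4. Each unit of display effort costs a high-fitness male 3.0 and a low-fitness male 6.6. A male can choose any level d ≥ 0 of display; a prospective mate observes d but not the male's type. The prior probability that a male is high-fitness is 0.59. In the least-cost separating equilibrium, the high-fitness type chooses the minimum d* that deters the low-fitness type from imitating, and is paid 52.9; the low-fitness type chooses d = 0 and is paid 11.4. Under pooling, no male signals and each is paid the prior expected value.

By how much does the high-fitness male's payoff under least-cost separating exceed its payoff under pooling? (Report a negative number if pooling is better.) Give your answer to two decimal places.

Least-cost separating signal: d* solves 11.4 = 52.9 − 6.6·d*, so d* = (52.9 − 11.4)/6.6 ≈ 6.2879.
High-fitness type's separating payoff: 52.9 − 3.0 × d* = 52.9 − 3.0 × (52.9 − 11.4)/6.6 = 52.9 − 124.5/6.6 ≈ 34.0364.
Pooling payoff: 0.59 × 52.9 + 0.41 × 11.4 = 35.885.
Difference: 34.0364 − 35.885 = -1.8486, i.e. -1.85 to two decimal places.
The high-fitness type would prefer the pooling outcome.

-1.85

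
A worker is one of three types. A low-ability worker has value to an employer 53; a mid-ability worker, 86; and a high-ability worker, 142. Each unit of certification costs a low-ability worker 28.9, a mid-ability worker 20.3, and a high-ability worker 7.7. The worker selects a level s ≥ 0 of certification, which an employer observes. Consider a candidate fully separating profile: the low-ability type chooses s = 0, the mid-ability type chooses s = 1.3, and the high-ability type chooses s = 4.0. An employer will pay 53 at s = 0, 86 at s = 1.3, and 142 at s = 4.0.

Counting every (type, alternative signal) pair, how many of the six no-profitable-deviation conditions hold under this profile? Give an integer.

Low-ability (own payoff 53): to s=1.3 gives 86 − 28.9×1.3 = 48.43 → no gain ✓; to s=4.0 gives 142 − 28.9×4.0 = 26.4 → no gain ✓.
Mid-ability (own payoff 86 − 20.3×1.3 = 59.61): to s=0 gives 53 → no gain ✓; to s=4.0 gives 142 − 20.3×4.0 = 60.8 → profitable ✗.
High-ability (own payoff 142 − 7.7×4.0 = 111.2): to s=0 gives 53 → no gain ✓; to s=1.3 gives 86 − 7.7×1.3 = 75.99 → no gain ✓.
5 of the 6 constraints hold; not an equilibrium.

5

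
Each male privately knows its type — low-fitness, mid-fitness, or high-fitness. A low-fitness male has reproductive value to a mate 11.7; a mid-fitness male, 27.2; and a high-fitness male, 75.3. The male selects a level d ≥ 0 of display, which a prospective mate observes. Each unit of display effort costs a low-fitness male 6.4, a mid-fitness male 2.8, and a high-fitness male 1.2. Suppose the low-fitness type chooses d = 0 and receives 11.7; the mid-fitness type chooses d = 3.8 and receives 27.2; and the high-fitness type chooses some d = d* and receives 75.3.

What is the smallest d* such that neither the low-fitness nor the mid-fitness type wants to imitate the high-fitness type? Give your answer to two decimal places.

Mid-fitness type (on-path payoff 27.2 − 2.8×3.8 = 16.56) won't mimic when 16.56 ≥ 75.3 − 2.8·d*, i.e. d* ≥ 20.98.
Low-fitness type (on-path payoff 11.7) won't mimic when 11.7 ≥ 75.3 − 6.4·d*, i.e. d* ≥ 9.94.
Both must hold, so d* = max(9.94, 20.98) = 20.98. The mid-fitness type's constraint binds.

20.98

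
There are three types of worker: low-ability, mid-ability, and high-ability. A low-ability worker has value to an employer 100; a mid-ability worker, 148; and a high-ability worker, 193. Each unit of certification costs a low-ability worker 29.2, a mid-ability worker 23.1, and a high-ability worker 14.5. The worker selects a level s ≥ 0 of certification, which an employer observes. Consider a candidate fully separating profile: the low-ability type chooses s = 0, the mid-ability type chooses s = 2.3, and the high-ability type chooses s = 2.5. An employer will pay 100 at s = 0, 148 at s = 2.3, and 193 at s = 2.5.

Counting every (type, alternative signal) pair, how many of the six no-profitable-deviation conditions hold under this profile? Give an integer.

3

Mid-ability (own payoff 148 − 23.1×2.3 = 94.87): to s=0 gives 100 → profitable ✗; to s=2.5 gives 193 − 23.1×2.5 = 135.25 → profitable ✗.
Low-ability (own payoff 100): to s=2.3 gives 148 − 29.2×2.3 = 80.84 → no gain ✓; to s=2.5 gives 193 − 29.2×2.5 = 120 → profitable ✗.
High-ability (own payoff 193 − 14.5×2.5 = 156.75): to s=0 gives 100 → no gain ✓; to s=2.3 gives 148 − 14.5×2.3 = 114.65 → no gain ✓.
3 of the 6 constraints hold; not an equilibrium.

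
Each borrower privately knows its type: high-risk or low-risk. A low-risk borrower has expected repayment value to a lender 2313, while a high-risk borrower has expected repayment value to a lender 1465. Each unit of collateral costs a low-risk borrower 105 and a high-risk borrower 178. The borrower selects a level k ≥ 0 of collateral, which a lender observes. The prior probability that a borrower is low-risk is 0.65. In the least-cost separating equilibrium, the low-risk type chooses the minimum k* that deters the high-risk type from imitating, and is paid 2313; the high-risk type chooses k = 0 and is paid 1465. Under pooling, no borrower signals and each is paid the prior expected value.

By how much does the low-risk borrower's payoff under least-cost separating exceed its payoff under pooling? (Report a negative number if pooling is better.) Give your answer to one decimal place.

-203.4

Least-cost separating signal: k* solves 1465 = 2313 − 178·k*, so k* = (2313 − 1465)/178 ≈ 4.7640.
Low-risk type's separating payoff: 2313 − 105 × k* = 2313 − 105 × (2313 − 1465)/178 = 2313 − 89040/178 ≈ 1812.775.
Pooling payoff: 0.65 × 2313 + 0.35 × 1465 = 2016.2.
Difference: 1812.775 − 2016.2 = -203.425, i.e. -203.4 to one decimal place.
The low-risk type would prefer the pooling outcome.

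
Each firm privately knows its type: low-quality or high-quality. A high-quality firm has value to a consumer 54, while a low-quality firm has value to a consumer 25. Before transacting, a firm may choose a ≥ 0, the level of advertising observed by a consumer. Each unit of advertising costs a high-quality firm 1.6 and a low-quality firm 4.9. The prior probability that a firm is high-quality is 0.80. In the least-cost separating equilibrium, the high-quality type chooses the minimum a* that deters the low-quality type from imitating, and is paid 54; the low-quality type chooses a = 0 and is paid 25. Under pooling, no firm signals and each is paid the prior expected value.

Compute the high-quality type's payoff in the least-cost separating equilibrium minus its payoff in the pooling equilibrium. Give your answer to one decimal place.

Least-cost separating signal: a* solves 25 = 54 − 4.9·a*, so a* = (54 − 25)/4.9 ≈ 5.9184.
High-quality type's separating payoff: 54 − 1.6 × a* = 54 − 1.6 × (54 − 25)/4.9 = 54 − 46.4/4.9 ≈ 44.531.
Pooling payoff: 0.80 × 54 + 0.20 × 25 = 48.2.
Difference: 44.531 − 48.2 = -3.669, i.e. -3.7 to one decimal place.
The high-quality type would prefer the pooling outcome.

-3.7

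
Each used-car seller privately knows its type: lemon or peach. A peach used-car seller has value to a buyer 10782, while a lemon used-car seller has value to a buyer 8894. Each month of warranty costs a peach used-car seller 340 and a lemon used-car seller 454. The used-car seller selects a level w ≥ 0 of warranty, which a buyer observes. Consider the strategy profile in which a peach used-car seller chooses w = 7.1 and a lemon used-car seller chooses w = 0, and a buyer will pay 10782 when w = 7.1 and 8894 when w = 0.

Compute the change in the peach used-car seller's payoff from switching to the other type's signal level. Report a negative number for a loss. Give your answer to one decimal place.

Playing w = 7.1 the peach used-car seller receives 10782 − 340 × 7.1 = 8368.
Deviating to w = 0 yields 8894 instead.
Gain from deviating: 8894 − 8368 = 526.0.
The gain is positive, so the peach type's incentive-compatibility constraint is violated — this profile is not a separating equilibrium.

526.0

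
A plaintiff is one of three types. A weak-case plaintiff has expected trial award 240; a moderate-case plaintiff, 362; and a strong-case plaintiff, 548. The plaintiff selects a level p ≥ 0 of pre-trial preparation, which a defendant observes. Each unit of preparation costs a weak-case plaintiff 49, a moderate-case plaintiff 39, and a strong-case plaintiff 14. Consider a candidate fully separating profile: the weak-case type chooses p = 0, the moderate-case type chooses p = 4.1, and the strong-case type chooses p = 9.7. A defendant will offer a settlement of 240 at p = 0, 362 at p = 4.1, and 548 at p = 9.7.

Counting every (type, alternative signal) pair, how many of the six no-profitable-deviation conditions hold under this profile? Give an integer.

Strong-case (own payoff 548 − 14×9.7 = 412.2): to p=0 gives 240 → no gain ✓; to p=4.1 gives 362 − 14×4.1 = 304.6 → no gain ✓.
Moderate-case (own payoff 362 − 39×4.1 = 202.1): to p=0 gives 240 → profitable ✗; to p=9.7 gives 548 − 39×9.7 = 169.7 → no gain ✓.
Weak-case (own payoff 240): to p=4.1 gives 362 − 49×4.1 = 161.1 → no gain ✓; to p=9.7 gives 548 − 49×9.7 = 72.7 → no gain ✓.
5 of the 6 constraints hold; not an equilibrium.

5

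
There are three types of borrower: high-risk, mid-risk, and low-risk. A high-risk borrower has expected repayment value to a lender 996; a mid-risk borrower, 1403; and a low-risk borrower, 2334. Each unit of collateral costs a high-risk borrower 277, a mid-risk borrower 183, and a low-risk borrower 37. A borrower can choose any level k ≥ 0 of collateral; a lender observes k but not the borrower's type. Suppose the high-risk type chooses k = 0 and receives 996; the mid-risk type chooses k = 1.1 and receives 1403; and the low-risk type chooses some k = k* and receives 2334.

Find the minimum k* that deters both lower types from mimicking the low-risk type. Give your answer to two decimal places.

6.19

Mid-risk type (on-path payoff 1403 − 183×1.1 = 1201.7) won't mimic when 1201.7 ≥ 2334 − 183·k*, i.e. k* ≥ 6.19.
High-risk type (on-path payoff 996) won't mimic when 996 ≥ 2334 − 277·k*, i.e. k* ≥ 4.83.
Both must hold, so k* = max(4.83, 6.19) = 6.19. The mid-risk type's constraint binds.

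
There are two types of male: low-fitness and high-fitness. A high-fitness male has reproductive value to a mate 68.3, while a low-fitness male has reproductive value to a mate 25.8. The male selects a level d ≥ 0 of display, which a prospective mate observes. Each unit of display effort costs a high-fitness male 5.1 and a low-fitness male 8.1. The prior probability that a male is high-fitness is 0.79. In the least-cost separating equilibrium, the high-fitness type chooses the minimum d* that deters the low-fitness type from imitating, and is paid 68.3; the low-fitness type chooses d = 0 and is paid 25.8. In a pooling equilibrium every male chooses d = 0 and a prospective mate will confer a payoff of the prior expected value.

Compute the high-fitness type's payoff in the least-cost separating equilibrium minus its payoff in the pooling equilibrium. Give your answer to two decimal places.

-17.83

Least-cost separating signal: d* solves 25.8 = 68.3 − 8.1·d*, so d* = (68.3 − 25.8)/8.1 ≈ 5.2469.
High-fitness type's separating payoff: 68.3 − 5.1 × d* = 68.3 − 5.1 × (68.3 − 25.8)/8.1 = 68.3 − 216.75/8.1 ≈ 41.5407.
Pooling payoff: 0.79 × 68.3 + 0.21 × 25.8 = 59.375.
Difference: 41.5407 − 59.375 = -17.8343, i.e. -17.83 to two decimal places.
The high-fitness type would prefer the pooling outcome.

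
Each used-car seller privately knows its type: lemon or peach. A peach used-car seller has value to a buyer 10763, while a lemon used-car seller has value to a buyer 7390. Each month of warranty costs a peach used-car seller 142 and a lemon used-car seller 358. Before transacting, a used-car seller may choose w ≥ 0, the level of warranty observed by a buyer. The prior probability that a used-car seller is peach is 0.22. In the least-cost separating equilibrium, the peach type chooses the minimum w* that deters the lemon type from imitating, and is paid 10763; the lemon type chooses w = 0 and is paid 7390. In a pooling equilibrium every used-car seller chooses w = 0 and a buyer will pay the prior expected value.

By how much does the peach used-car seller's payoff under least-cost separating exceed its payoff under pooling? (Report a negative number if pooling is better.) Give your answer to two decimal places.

Least-cost separating signal: w* solves 7390 = 10763 − 358·w*, so w* = (10763 − 7390)/358 ≈ 9.4218.
Peach type's separating payoff: 10763 − 142 × w* = 10763 − 142 × (10763 − 7390)/358 = 10763 − 478966/358 ≈ 9425.1061.
Pooling payoff: 0.22 × 10763 + 0.78 × 7390 = 8132.06.
Difference: 9425.1061 − 8132.06 = 1293.0461, i.e. 1293.05 to two decimal places.
The peach type prefers to separate.

1293.05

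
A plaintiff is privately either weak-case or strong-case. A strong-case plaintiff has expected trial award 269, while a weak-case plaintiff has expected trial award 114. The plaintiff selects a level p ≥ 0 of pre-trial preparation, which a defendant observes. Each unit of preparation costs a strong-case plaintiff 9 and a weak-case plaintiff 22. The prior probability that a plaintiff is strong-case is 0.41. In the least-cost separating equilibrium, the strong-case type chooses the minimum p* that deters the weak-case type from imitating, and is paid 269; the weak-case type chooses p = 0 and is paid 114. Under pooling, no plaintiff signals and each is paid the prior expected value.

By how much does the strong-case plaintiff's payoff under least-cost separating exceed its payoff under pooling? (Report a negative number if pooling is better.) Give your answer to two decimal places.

28.04

Least-cost separating signal: p* solves 114 = 269 − 22·p*, so p* = (269 − 114)/22 ≈ 7.0455.
Strong-case type's separating payoff: 269 − 9 × p* = 269 − 9 × (269 − 114)/22 = 269 − 1395/22 ≈ 205.5909.
Pooling payoff: 0.41 × 269 + 0.59 × 114 = 177.55.
Difference: 205.5909 − 177.55 = 28.0409, i.e. 28.04 to two decimal places.
The strong-case type prefers to separate.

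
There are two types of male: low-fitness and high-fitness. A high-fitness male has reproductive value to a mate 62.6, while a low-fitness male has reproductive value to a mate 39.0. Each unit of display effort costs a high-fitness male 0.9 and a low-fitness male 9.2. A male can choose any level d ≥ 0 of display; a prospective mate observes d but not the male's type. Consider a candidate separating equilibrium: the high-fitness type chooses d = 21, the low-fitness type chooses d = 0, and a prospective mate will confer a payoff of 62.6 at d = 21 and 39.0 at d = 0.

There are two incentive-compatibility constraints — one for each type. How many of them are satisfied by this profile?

2

Low-fitness type: stay at 0 → 39.0; mimic → 62.6 − 9.2 × 21 = -130.6. IC holds (39.0 ≥ -130.6).
High-fitness type: signal → 62.6 − 0.9 × 21 = 43.7; deviate to 0 → 39.0. IC holds (43.7 ≥ 39.0).
2 of 2 constraints hold, so this is a separating equilibrium.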